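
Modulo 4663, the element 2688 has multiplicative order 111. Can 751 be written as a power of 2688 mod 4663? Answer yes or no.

yes

751 ∈ ⟨2688⟩ iff 751^111 ≡ 1 (mod 4663), since |⟨2688⟩| = 111.
751^111 mod 4663 = 1.
Since 1 = 1, 751 lies in the subgroup.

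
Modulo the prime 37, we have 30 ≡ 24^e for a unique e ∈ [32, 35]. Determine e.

Compute 24^32 mod 37 = 12, then multiply by 24 repeatedly:
  24^32=12  24^33=29  24^34=30
Found 30 at exponent 34.

34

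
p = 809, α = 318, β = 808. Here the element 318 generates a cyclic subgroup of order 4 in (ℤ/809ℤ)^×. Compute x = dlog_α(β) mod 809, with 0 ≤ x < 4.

Successive powers of 318 modulo 809:
  318^0=1  318^1=318  318^2=808
So 318^2 ≡ 808 (mod 809), giving x = 2.

2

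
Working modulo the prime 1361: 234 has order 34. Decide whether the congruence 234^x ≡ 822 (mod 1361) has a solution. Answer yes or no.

no

822 ∈ ⟨234⟩ iff 822^34 ≡ 1 (mod 1361), since |⟨234⟩| = 34.
822^34 mod 1361 = 610.
Since 610 ≠ 1, 822 does not lie in the subgroup.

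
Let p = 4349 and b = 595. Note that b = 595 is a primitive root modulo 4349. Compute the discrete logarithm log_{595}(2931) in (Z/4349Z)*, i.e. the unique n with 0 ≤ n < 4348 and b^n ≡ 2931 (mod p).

Baby-step giant-step with m = ceil(sqrt(4348)) = 66.
Baby table (595^j mod 4349 for j=0..65):
  0:1  1:595  2:1756  3:1060  4:95  5:4337  6:1558  7:673
  8:327  9:3209  10:144  11:3049  12:622  13:425  14:633  15:2621
  16:2553  17:1234  18:3598  19:1102  20:3340  21:4156  22:2588  23:314
  24:4172  25:3410  26:2316  27:3736  28:581  29:2124  30:2570  31:2651
  32:3007  33:1726  34:606  35:3952  36:2980  37:3057  38:1033  39:1426
  40:415  41:3381  42:2457  43:651  44:284  45:3718  46:2918  47:959
  48:886  49:941  50:3223  51:4125  52:1539  53:2415  54:1755  55:465
  56:2688  57:3277  58:1463  59:685  60:3118  61:2536  62:4166  63:4189
  64:478  65:1725
Giant step factor: 595^(-66) ≡ 3163 (mod 4349).
Scan 2931·3163^i mod 4349 for i = 0, 1, …:
  i=0: 2931   i=1: 3034   i=2: 2648   i=3: 3799
  i=4: 4299   i=5: 2763   i=6: 2228   i=7: 1784
  i=8: 2139   i=9: 2962   i=10: 1060
Match at i=10, j=3: n = 10·66 + 3 = 663.

663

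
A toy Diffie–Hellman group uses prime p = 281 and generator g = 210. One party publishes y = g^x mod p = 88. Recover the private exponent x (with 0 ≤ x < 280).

45

Baby-step giant-step with m = ceil(sqrt(280)) = 17.
Baby table (210^j mod 281 for j=0..16):
  0:1  1:210  2:264  3:83  4:8  5:275  6:145  7:102
  8:64  9:233  10:36  11:254  12:231  13:178  14:7  15:65
  16:162
Giant step factor: 210^(-17) ≡ 74 (mod 281).
Scan 88·74^i mod 281 for i = 0, 1, …:
  i=0: 88   i=1: 49   i=2: 254
Match at i=2, j=11: x = 2·17 + 11 = 45.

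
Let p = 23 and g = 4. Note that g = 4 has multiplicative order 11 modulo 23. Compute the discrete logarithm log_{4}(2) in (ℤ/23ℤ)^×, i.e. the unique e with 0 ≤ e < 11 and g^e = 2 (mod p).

6

Successive powers of 4 modulo 23:
  4^0=1  4^1=4  4^2=16  4^3=18  4^4=3  4^5=12
  4^6=2
So 4^6 ≡ 2 (mod 23), giving e = 6.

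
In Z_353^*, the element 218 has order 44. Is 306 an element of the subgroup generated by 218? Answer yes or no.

no

306 ∈ ⟨218⟩ iff 306^44 ≡ 1 (mod 353), since |⟨218⟩| = 44.
306^44 mod 353 = 311.
Since 311 ≠ 1, 306 does not lie in the subgroup.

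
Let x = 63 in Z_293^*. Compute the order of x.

292

The order of 63 must divide p − 1 = 292 = 2^2 · 73.
Divisors: 1, 2, 4, 73, 146, 292.
Check each in increasing order: 63^1 ≡ 63;  63^2 ≡ 160;  63^4 ≡ 109;  63^73 ≡ 155;  63^146 ≡ 292;  63^292 ≡ 1.
Smallest exponent giving 1 is 292.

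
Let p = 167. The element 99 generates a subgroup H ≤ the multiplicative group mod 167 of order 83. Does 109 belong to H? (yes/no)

109 ∈ ⟨99⟩ iff 109^83 ≡ 1 (mod 167), since |⟨99⟩| = 83.
109^83 mod 167 = 166.
Since 166 ≠ 1, 109 does not lie in the subgroup.

no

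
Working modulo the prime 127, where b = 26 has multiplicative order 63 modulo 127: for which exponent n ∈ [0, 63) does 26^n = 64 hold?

36

Baby-step giant-step with m = ceil(sqrt(63)) = 8.
Baby table (26^j mod 127 for j=0..7):
  0:1  1:26  2:41  3:50  4:30  5:18  6:87  7:103
Giant step factor: 26^(-8) ≡ 104 (mod 127).
Scan 64·104^i mod 127 for i = 0, 1, …:
  i=0: 64   i=1: 52   i=2: 74   i=3: 76
  i=4: 30
Match at i=4, j=4: n = 4·8 + 4 = 36.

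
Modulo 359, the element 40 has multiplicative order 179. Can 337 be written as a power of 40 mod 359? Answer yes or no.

337 ∈ ⟨40⟩ iff 337^179 ≡ 1 (mod 359), since |⟨40⟩| = 179.
337^179 mod 359 = 358.
Since 358 ≠ 1, 337 does not lie in the subgroup.

no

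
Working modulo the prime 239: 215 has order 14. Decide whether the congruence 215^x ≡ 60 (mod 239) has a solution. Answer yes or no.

no

⟨215⟩ has order 14; its elements mod 239 are {1, 10, 24, 38, 44, 98, 100, 139, 141, 195, 201, 215, 229, 238}.
60 is not in this set.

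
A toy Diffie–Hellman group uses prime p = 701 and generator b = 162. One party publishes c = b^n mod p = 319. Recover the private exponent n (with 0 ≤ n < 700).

87

Baby-step giant-step with m = ceil(sqrt(700)) = 27.
Baby table (162^j mod 701 for j=0..26):
  0:1  1:162  2:307  3:664  4:315  5:558  6:668  7:262
  8:384  9:520  10:120  11:513  12:388  13:467  14:647  15:365
  16:246  17:596  18:515  19:11  20:380  21:573  22:294  23:661
  24:530  25:338  26:78
Giant step factor: 162^(-27) ≡ 39 (mod 701).
Scan 319·39^i mod 701 for i = 0, 1, …:
  i=0: 319   i=1: 524   i=2: 107   i=3: 668
Match at i=3, j=6: n = 3·27 + 6 = 87.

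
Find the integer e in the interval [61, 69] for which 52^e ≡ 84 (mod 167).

Compute 52^61 mod 167 = 10, then multiply by 52 repeatedly:
  52^61=10  52^62=19  52^63=153  52^64=107  52^65=53
  52^66=84
Found 84 at exponent 66.

66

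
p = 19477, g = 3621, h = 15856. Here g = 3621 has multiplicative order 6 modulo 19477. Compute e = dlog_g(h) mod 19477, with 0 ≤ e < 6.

Successive powers of 3621 modulo 19477:
  3621^0=1  3621^1=3621  3621^2=3620  3621^3=19476  3621^4=15856
So 3621^4 ≡ 15856 (mod 19477), giving e = 4.

4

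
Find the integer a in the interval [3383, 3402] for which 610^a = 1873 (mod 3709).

3395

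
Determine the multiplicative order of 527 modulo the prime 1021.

1020

The order of 527 must divide p − 1 = 1020 = 2^2 · 3 · 5 · 17.
Divisors: 1, 2, 3, 4, 5, 6, 10, 12, 15, 17, 20, 30, 34, 51, 60, 68, 85, 102, 170, 204, 255, 340, 510, 1020.
Check each in increasing order: 527^1 ≡ 527;  527^2 ≡ 17;  527^3 ≡ 791;  527^4 ≡ 289;  527^5 ≡ 174;  527^6 ≡ 829;  527^10 ≡ 667;  527^12 ≡ 108;  527^15 ≡ 685;  527^17 ≡ 414;  527^20 ≡ 754;  527^30 ≡ 586;  527^34 ≡ 889;  527^51 ≡ 486;  527^60 ≡ 340;  527^68 ≡ 67;  527^85 ≡ 171;  527^102 ≡ 345;  527^170 ≡ 653;  527^204 ≡ 589;  527^255 ≡ 374;  527^340 ≡ 652;  527^510 ≡ 1020;  527^1020 ≡ 1.
Smallest exponent giving 1 is 1020.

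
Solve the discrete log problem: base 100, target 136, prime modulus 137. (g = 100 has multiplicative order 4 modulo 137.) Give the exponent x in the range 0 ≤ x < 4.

Successive powers of 100 modulo 137:
  100^0=1  100^1=100  100^2=136
So 100^2 ≡ 136 (mod 137), giving x = 2.

2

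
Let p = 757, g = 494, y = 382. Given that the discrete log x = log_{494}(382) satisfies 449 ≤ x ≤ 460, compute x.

453

Compute 494^449 mod 757 = 398, then multiply by 494 repeatedly:
  494^449=398  494^450=549  494^451=200  494^452=390  494^453=382
Found 382 at exponent 453.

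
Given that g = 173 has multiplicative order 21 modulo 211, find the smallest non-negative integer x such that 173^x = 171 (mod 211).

Successive powers of 173 modulo 211:
  173^0=1  173^1=173  173^2=178  173^3=199  173^4=34  173^5=185
  173^6=144  173^7=14  173^8=101  173^9=171
So 173^9 ≡ 171 (mod 211), giving x = 9.

9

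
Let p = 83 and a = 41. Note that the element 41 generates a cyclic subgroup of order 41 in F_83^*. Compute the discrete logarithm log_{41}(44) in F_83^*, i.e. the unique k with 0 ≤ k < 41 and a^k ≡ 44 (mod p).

Baby-step giant-step with m = ceil(sqrt(41)) = 7.
Baby table (41^j mod 83 for j=0..6):
  0:1  1:41  2:21  3:31  4:26  5:70  6:48
Giant step factor: 41^(-7) ≡ 38 (mod 83).
Scan 44·38^i mod 83 for i = 0, 1, …:
  i=0: 44   i=1: 12   i=2: 41
Match at i=2, j=1: k = 2·7 + 1 = 15.

15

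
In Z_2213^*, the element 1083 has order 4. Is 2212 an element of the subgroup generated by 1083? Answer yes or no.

yes

2212 ∈ ⟨1083⟩ iff 2212^4 ≡ 1 (mod 2213), since |⟨1083⟩| = 4.
2212^4 mod 2213 = 1.
Since 1 = 1, 2212 lies in the subgroup.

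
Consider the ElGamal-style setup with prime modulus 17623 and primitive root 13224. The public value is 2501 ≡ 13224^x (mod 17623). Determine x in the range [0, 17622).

14964

Baby-step giant-step with m = ceil(sqrt(17622)) = 133.
Baby table (13224^j mod 17623 for j=0..132):
  0:1  1:13224  2:1147  3:12148  4:11507  5:11586  6:16525  7:1400
  8:9450  9:2107  10:1005  11:2378  12:7240  13:13624  14:3847  15:12750
  16:6759  17:14783  18:16076  19:2775  20:5514  21:10785  22:15524  23:16672
  24:6798  25:1829  26:7940  27:726  28:13712  29:4441  30:7948  31:780
  32:5265  33:13510  34:11889  35:5353  36:14104  37:7087  38:16997  39:4586
  40:4521  41:8488  42:4425  43:7840  44:51  45:4750  46:5628  47:2743
  48:5298  49:9327  50:14494  51:908  52:6129  53:1719  54:16009  55:15540
  56:16780  57:7527  58:2344  59:15822  60:9872  61:13767  62:9218  63:541
  64:16869  65:3722  66:16312  67:4368  68:11861  69:5164  70:17234  71:1780
  72:12015  73:15015  74:19  75:4534  76:4170  77:1713  78:7157  79:8658
  80:14384  81:8977  82:3320  83:4787  84:1472  85:9936  86:14199  87:12134
  88:2601  89:13151  90:5060  91:16532  92:5853  93:17479  94:16651  95:11062
  96:12988  97:17177  98:5801  99:17128  100:9876  101:13794  102:13806  103:13887
  104:10028  105:14820  106:11920  107:9968  108:14415  109:13592  110:3631  111:11292
  112:5729  113:16642  114:15407  115:2665  116:13583  117:7976  118:969  119:2135
  120:1194  121:16871  122:12547  123:983  124:11041  125:17252  126:10713  127:15038
  128:4580  129:13292  130:1606  131:2029  132:9290
Giant step factor: 13224^(-133) ≡ 11068 (mod 17623).
Scan 2501·11068^i mod 17623 for i = 0, 1, …:
  i=0: 2501   i=1: 12958   i=2: 3170   i=3: 15790
  i=4: 14052   i=5: 4561   i=6: 8876   i=7: 8966
  i=8: 575   i=9: 2197     …   i=111: 3754
  i=112: 11861
Match at i=112, j=68: x = 112·133 + 68 = 14964.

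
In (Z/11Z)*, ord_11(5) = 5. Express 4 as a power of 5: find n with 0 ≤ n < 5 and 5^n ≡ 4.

3

Successive powers of 5 modulo 11:
  5^0=1  5^1=5  5^2=3  5^3=4
So 5^3 ≡ 4 (mod 11), giving n = 3.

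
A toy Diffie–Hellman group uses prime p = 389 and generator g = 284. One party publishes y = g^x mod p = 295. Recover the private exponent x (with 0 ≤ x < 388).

250

Baby-step giant-step with m = ceil(sqrt(388)) = 20.
Baby table (284^j mod 389 for j=0..19):
  0:1  1:284  2:133  3:39  4:184  5:130  6:354  7:174
  8:13  9:191  10:173  11:118  12:58  13:134  14:323  15:317
  16:169  17:149  18:304  19:367
Giant step factor: 284^(-20) ≡ 81 (mod 389).
Scan 295·81^i mod 389 for i = 0, 1, …:
  i=0: 295   i=1: 166   i=2: 220   i=3: 315
  i=4: 230   i=5: 347   i=6: 99   i=7: 239
  i=8: 298   i=9: 20   i=10: 64   i=11: 127
  i=12: 173
Match at i=12, j=10: x = 12·20 + 10 = 250.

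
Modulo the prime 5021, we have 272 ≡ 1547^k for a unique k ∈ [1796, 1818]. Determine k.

1811

Compute 1547^1796 mod 5021 = 2127, then multiply by 1547 repeatedly:
  1547^1796=2127  1547^1797=1714  1547^1798=470  1547^1799=4066  1547^1800=3810
  1547^1801=4437  1547^1802=332  1547^1803=1462  1547^1804=2264  1547^1805=2771
  1547^1806=3824  1547^1807=990  1547^1808=125  1547^1809=2577  1547^1810=4966
  1547^1811=272
Found 272 at exponent 1811.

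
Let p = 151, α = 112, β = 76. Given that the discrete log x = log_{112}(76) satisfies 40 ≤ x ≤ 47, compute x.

Compute 112^40 mod 151 = 76, then multiply by 112 repeatedly:
  112^40=76
Found 76 at exponent 40.

40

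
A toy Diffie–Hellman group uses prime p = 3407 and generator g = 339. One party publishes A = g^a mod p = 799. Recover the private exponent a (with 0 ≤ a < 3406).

Baby-step giant-step with m = ceil(sqrt(3406)) = 59.
Baby table (339^j mod 3407 for j=0..58):
  0:1  1:339  2:2490  3:2581  4:2767  5:1088  6:876  7:555
  8:760  9:2115  10:1515  11:2535  12:801  13:2386  14:1395  15:2739
  16:1817  17:2703  18:3241  19:1645  20:2314  21:836  22:623  23:3370
  24:1085  25:3266  26:3306  27:3238  28:628  29:1658  30:3314  31:2543
  32:106  33:1864  34:1601  35:1026  36:300  37:2897  38:867  39:911
  40:2199  41:2735  42:461  43:2964  44:3138  45:798  46:1369  47:739
  48:1810  49:330  50:2846  51:613  52:3387  53:34  54:1305  55:2892
  56:2579  57:2089  58:2922
Giant step factor: 339^(-59) ≡ 2438 (mod 3407).
Scan 799·2438^i mod 3407 for i = 0, 1, …:
  i=0: 799   i=1: 2565   i=2: 1625   i=3: 2816
  i=4: 303   i=5: 2802   i=6: 241   i=7: 1554
  i=8: 68   i=9: 2248     …   i=42: 910
  i=43: 623
Match at i=43, j=22: a = 43·59 + 22 = 2559.

2559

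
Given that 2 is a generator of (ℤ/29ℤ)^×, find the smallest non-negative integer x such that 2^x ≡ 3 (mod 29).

5

Successive powers of 2 modulo 29:
  2^0=1  2^1=2  2^2=4  2^3=8  2^4=16  2^5=3
So 2^5 ≡ 3 (mod 29), giving x = 5.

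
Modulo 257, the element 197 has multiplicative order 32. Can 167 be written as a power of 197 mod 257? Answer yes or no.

no

167 ∈ ⟨197⟩ iff 167^32 ≡ 1 (mod 257), since |⟨197⟩| = 32.
167^32 mod 257 = 64.
Since 64 ≠ 1, 167 does not lie in the subgroup.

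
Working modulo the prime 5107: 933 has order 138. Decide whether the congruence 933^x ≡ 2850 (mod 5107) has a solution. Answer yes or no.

no

2850 ∈ ⟨933⟩ iff 2850^138 ≡ 1 (mod 5107), since |⟨933⟩| = 138.
2850^138 mod 5107 = 3409.
Since 3409 ≠ 1, 2850 does not lie in the subgroup.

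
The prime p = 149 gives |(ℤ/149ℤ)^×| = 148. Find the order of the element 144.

74

The order of 144 must divide p − 1 = 148 = 2^2 · 37.
Divisors: 1, 2, 4, 37, 74, 148.
Check each in increasing order: 144^1 ≡ 144;  144^2 ≡ 25;  144^4 ≡ 29;  144^37 ≡ 148;  144^74 ≡ 1.
Smallest exponent giving 1 is 74.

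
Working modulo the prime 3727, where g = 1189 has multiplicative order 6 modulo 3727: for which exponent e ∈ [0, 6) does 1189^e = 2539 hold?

Successive powers of 1189 modulo 3727:
  1189^0=1  1189^1=1189  1189^2=1188  1189^3=3726  1189^4=2538  1189^5=2539
So 1189^5 ≡ 2539 (mod 3727), giving e = 5.

5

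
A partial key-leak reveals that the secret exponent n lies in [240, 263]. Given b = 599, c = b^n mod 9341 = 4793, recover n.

Compute 599^240 mod 9341 = 2533, then multiply by 599 repeatedly:
  599^240=2533  599^241=4025  599^242=997  599^243=8720  599^244=1661
  599^245=4793
Found 4793 at exponent 245.

245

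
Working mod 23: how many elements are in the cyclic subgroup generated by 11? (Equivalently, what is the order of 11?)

The order of 11 must divide p − 1 = 22 = 2 · 11.
Divisors: 1, 2, 11, 22.
Check each in increasing order: 11^1 ≡ 11;  11^2 ≡ 6;  11^11 ≡ 22;  11^22 ≡ 1.
Smallest exponent giving 1 is 22.

22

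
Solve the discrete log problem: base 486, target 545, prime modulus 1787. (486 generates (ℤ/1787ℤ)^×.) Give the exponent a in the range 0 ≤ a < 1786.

1429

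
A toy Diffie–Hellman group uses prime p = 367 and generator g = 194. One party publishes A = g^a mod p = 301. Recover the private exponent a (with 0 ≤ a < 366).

109

Baby-step giant-step with m = ceil(sqrt(366)) = 20.
Baby table (194^j mod 367 for j=0..19):
  0:1  1:194  2:202  3:286  4:67  5:153  6:322  7:78
  8:85  9:342  10:288  11:88  12:190  13:160  14:212  15:24
  16:252  17:77  18:258  19:140
Giant step factor: 194^(-20) ≡ 184 (mod 367).
Scan 301·184^i mod 367 for i = 0, 1, …:
  i=0: 301   i=1: 334   i=2: 167   i=3: 267
  i=4: 317   i=5: 342
Match at i=5, j=9: a = 5·20 + 9 = 109.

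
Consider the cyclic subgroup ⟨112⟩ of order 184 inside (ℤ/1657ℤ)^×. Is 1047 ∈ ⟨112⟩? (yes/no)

yes

1047 ∈ ⟨112⟩ iff 1047^184 ≡ 1 (mod 1657), since |⟨112⟩| = 184.
1047^184 mod 1657 = 1.
Since 1 = 1, 1047 lies in the subgroup.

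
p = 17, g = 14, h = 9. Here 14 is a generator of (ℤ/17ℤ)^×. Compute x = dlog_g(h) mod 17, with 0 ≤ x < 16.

Successive powers of 14 modulo 17:
  14^0=1  14^1=14  14^2=9
So 14^2 ≡ 9 (mod 17), giving x = 2.

2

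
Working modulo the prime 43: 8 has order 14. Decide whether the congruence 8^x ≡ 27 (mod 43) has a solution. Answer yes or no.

⟨8⟩ has order 14; its elements mod 43 are {1, 2, 4, 8, 11, 16, 21, 22, 27, 32, 35, 39, 41, 42}.
27 is in this set.

yes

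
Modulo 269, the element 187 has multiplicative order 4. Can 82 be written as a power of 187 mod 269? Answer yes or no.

⟨187⟩ has order 4; its elements mod 269 are {1, 82, 187, 268}.
82 is in this set.

yes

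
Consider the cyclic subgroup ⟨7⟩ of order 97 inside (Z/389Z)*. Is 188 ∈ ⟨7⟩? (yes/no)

no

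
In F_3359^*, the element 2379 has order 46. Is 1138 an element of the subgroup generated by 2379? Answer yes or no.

yes

1138 ∈ ⟨2379⟩ iff 1138^46 ≡ 1 (mod 3359), since |⟨2379⟩| = 46.
1138^46 mod 3359 = 1.
Since 1 = 1, 1138 lies in the subgroup.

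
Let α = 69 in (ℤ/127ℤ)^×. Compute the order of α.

63

The order of 69 must divide p − 1 = 126 = 2 · 3^2 · 7.
Divisors: 1, 2, 3, 6, 7, 9, 14, 18, 21, 42, 63, 126.
Check each in increasing order: 69^1 ≡ 69;  69^2 ≡ 62;  69^3 ≡ 87;  69^6 ≡ 76;  69^7 ≡ 37;  69^9 ≡ 8;  69^14 ≡ 99;  69^18 ≡ 64;  69^21 ≡ 107;  69^42 ≡ 19;  69^63 ≡ 1.
Smallest exponent giving 1 is 63.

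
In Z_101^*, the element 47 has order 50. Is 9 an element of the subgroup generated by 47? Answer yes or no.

yes

9 ∈ ⟨47⟩ iff 9^50 ≡ 1 (mod 101), since |⟨47⟩| = 50.
9^50 mod 101 = 1.
Since 1 = 1, 9 lies in the subgroup.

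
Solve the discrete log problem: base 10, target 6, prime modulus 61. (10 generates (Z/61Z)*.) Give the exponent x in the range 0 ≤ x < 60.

Successive powers of 10 modulo 61:
  10^0=1  10^1=10  10^2=39  10^3=24  10^4=57  10^5=21
  10^6=27  10^7=26  10^8=16  10^9=38  10^10=14  10^11=18
  10^12=58  10^13=31  10^14=5  10^15=50  10^16=12  10^17=59
  10^18=41  10^19=44  10^20=13  10^21=8  10^22=19  10^23=7
  10^24=9  10^25=29  10^26=46  10^27=33  10^28=25  10^29=6
So 10^29 ≡ 6 (mod 61), giving x = 29.

29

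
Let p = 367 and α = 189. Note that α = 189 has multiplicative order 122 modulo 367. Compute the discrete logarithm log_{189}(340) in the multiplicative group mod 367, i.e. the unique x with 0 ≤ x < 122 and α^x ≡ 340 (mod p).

116

Baby-step giant-step with m = ceil(sqrt(122)) = 12.
Baby table (189^j mod 367 for j=0..11):
  0:1  1:189  2:122  3:304  4:204  5:21  6:299  7:360
  8:145  9:247  10:74  11:40
Giant step factor: 189^(-12) ≡ 362 (mod 367).
Scan 340·362^i mod 367 for i = 0, 1, …:
  i=0: 340   i=1: 135   i=2: 59   i=3: 72
  i=4: 7   i=5: 332   i=6: 175   i=7: 226
  i=8: 338   i=9: 145
Match at i=9, j=8: x = 9·12 + 8 = 116.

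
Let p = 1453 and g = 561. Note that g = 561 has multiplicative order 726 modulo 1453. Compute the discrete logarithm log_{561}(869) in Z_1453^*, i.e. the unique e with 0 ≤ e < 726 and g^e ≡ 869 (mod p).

375

Baby-step giant-step with m = ceil(sqrt(726)) = 27.
Baby table (561^j mod 1453 for j=0..26):
  0:1  1:561  2:873  3:92  4:757  5:401  6:1199  7:1353
  8:567  9:1333  10:971  11:1309  12:584  13:699  14:1282  15:1420
  16:376  17:251  18:1323  19:1173  20:1297  21:1117  22:394  23:178
  24:1054  25:1376  26:393
Giant step factor: 561^(-27) ≡ 846 (mod 1453).
Scan 869·846^i mod 1453 for i = 0, 1, …:
  i=0: 869   i=1: 1409   i=2: 554   i=3: 818
  i=4: 400   i=5: 1304   i=6: 357   i=7: 1251
  i=8: 562   i=9: 321   i=10: 1308   i=11: 835
  i=12: 252   i=13: 1054
Match at i=13, j=24: e = 13·27 + 24 = 375.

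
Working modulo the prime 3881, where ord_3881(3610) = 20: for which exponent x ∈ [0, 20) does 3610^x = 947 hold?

6

Successive powers of 3610 modulo 3881:
  3610^0=1  3610^1=3610  3610^2=3583  3610^3=3138  3610^4=3422  3610^5=197
  3610^6=947
So 3610^6 ≡ 947 (mod 3881), giving x = 6.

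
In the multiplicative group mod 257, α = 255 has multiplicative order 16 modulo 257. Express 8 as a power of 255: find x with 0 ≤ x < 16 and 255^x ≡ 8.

11

Successive powers of 255 modulo 257:
  255^0=1  255^1=255  255^2=4  255^3=249  255^4=16  255^5=225
  255^6=64  255^7=129  255^8=256  255^9=2  255^10=253  255^11=8
So 255^11 ≡ 8 (mod 257), giving x = 11.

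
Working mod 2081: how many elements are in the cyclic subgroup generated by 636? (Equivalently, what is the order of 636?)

1040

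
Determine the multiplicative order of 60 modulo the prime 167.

The order of 60 must divide p − 1 = 166 = 2 · 83.
Divisors: 1, 2, 83, 166.
Check each in increasing order: 60^1 ≡ 60;  60^2 ≡ 93;  60^83 ≡ 166;  60^166 ≡ 1.
Smallest exponent giving 1 is 166.

166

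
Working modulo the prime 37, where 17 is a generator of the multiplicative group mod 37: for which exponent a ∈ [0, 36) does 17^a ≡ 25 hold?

22

Successive powers of 17 modulo 37:
  17^0=1  17^1=17  17^2=30  17^3=29  17^4=12  17^5=19
  17^6=27  17^7=15  17^8=33  17^9=6  17^10=28  17^11=32
  17^12=26  17^13=35  17^14=3  17^15=14  17^16=16  17^17=13
  17^18=36  17^19=20  17^20=7  17^21=8  17^22=25
So 17^22 ≡ 25 (mod 37), giving a = 22.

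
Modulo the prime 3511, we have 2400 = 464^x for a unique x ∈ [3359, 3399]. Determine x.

3369

Compute 464^3359 mod 3511 = 645, then multiply by 464 repeatedly:
  464^3359=645  464^3360=845  464^3361=2359  464^3362=2655  464^3363=3070
  464^3364=2525  464^3365=2437  464^3366=226  464^3367=3045  464^3368=1458
  464^3369=2400
Found 2400 at exponent 3369.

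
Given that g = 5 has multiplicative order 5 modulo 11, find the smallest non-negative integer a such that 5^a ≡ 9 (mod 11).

4

Successive powers of 5 modulo 11:
  5^0=1  5^1=5  5^2=3  5^3=4  5^4=9
So 5^4 ≡ 9 (mod 11), giving a = 4.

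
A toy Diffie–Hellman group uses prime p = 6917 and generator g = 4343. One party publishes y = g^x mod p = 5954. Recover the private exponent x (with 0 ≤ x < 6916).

Baby-step giant-step with m = ceil(sqrt(6916)) = 84.
Baby table (4343^j mod 6917 for j=0..83):
  0:1  1:4343  2:5907  3:5865  4:3301  5:4219  6:6901  7:6599
  8:2326  9:2998  10:2520  11:1666  12:256  13:5088  14:4286  15:451
  16:1182  17:1012  18:2821  19:1596  20:594  21:6618  22:1839  23:4559
  24:3283  25:2132  26:4330  27:4784  28:5161  29:3143  30:2808  31:473
  32:6807  33:6460  34:428  35:5048  36:3491  37:6266  38:1760  39:395
  40:69  41:2236  42:6397  43:3499  44:6425  45:597  46:5813  47:5726
  48:1403  49:6269  50:955  51:4282  52:3830  53:5222  54:5220  55:3451
  56:5471  57:658  58:973  59:6369  60:6401  61:120  62:2385  63:3306
  64:5183  65:1851  66:1339  67:4997  68:3342  69:2440  70:76  71:4969
  72:6244  73:3052  74:1864  75:2462  76:5701  77:3500  78:3851  79:6504
  80:4761  81:2110  82:5622  83:6253
Giant step factor: 4343^(-84) ≡ 5918 (mod 6917).
Scan 5954·5918^i mod 6917 for i = 0, 1, …:
  i=0: 5954   i=1: 574   i=2: 685   i=3: 468
  i=4: 2824   i=5: 960   i=6: 2423   i=7: 373
  i=8: 891   i=9: 2184     …   i=56: 4860
  i=57: 594
Match at i=57, j=20: x = 57·84 + 20 = 4808.

4808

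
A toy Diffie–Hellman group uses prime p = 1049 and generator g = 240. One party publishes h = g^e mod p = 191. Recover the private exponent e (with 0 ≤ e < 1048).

397

Baby-step giant-step with m = ceil(sqrt(1048)) = 33.
Baby table (240^j mod 1049 for j=0..32):
  0:1  1:240  2:954  3:278  4:633  5:864  6:707  7:791
  8:1020  9:383  10:657  11:330  12:525  13:120  14:477  15:139
  16:841  17:432  18:878  19:920  20:510  21:716  22:853  23:165
  24:787  25:60  26:763  27:594  28:945  29:216  30:439  31:460
  32:255
Giant step factor: 240^(-33) ≡ 126 (mod 1049).
Scan 191·126^i mod 1049 for i = 0, 1, …:
  i=0: 191   i=1: 988   i=2: 706   i=3: 840
  i=4: 940   i=5: 952   i=6: 366   i=7: 1009
  i=8: 205   i=9: 654   i=10: 582   i=11: 951
  i=12: 240
Match at i=12, j=1: e = 12·33 + 1 = 397.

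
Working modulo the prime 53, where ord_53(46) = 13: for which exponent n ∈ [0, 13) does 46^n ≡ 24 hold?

Successive powers of 46 modulo 53:
  46^0=1  46^1=46  46^2=49  46^3=28  46^4=16  46^5=47
  46^6=42  46^7=24
So 46^7 ≡ 24 (mod 53), giving n = 7.

7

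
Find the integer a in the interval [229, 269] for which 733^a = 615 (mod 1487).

234

Compute 733^229 mod 1487 = 409, then multiply by 733 repeatedly:
  733^229=409  733^230=910  733^231=854  733^232=1442  733^233=1216
  733^234=615
Found 615 at exponent 234.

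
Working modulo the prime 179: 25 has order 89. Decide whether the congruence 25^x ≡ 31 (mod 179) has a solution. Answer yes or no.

yes

31 ∈ ⟨25⟩ iff 31^89 ≡ 1 (mod 179), since |⟨25⟩| = 89.
31^89 mod 179 = 1.
Since 1 = 1, 31 lies in the subgroup.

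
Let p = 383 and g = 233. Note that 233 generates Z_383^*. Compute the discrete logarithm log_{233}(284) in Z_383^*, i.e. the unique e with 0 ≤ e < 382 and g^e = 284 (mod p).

Baby-step giant-step with m = ceil(sqrt(382)) = 20.
Baby table (233^j mod 383 for j=0..19):
  0:1  1:233  2:286  3:379  4:217  5:5  6:16  7:281
  8:363  9:319  10:25  11:80  12:256  13:283  14:63  15:125
  16:17  17:131  18:266  19:315
Giant step factor: 233^(-20) ≡ 201 (mod 383).
Scan 284·201^i mod 383 for i = 0, 1, …:
  i=0: 284   i=1: 17
Match at i=1, j=16: e = 1·20 + 16 = 36.

36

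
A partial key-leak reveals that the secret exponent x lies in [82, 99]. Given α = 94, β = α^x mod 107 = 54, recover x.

Compute 94^82 mod 107 = 89, then multiply by 94 repeatedly:
  94^82=89  94^83=20  94^84=61  94^85=63  94^86=37
  94^87=54
Found 54 at exponent 87.

87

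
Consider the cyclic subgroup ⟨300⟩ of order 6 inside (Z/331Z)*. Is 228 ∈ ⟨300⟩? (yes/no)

no

⟨300⟩ has order 6; its elements mod 331 are {1, 31, 32, 299, 300, 330}.
228 is not in this set.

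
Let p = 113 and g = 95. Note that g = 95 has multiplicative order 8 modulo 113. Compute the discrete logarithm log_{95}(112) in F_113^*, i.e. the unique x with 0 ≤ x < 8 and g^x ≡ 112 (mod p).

4

Successive powers of 95 modulo 113:
  95^0=1  95^1=95  95^2=98  95^3=44  95^4=112
So 95^4 ≡ 112 (mod 113), giving x = 4.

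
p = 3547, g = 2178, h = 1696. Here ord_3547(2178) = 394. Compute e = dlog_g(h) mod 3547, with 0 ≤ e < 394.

287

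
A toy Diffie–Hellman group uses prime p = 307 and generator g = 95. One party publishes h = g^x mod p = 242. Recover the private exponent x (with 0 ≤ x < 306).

Baby-step giant-step with m = ceil(sqrt(306)) = 18.
Baby table (95^j mod 307 for j=0..17):
  0:1  1:95  2:122  3:231  4:148  5:245  6:250  7:111
  8:107  9:34  10:160  11:157  12:179  13:120  14:41  15:211
  16:90  17:261
Giant step factor: 95^(-18) ≡ 81 (mod 307).
Scan 242·81^i mod 307 for i = 0, 1, …:
  i=0: 242   i=1: 261
Match at i=1, j=17: x = 1·18 + 17 = 35.

35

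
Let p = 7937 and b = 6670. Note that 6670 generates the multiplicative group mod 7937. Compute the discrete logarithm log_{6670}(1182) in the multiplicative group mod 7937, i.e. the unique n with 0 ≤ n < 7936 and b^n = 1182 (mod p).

5356

Baby-step giant-step with m = ceil(sqrt(7936)) = 90.
Baby table (6670^j mod 7937 for j=0..89):
  0:1  1:6670  2:2015  3:2709  4:4418  5:5916  6:4893  7:7303
  8:1641  9:347  10:4823  11:749  12:3457  13:1205  14:5106  15:7290
  16:2238  17:5900  18:1354  19:6811  20:5919  21:1092  22:5411  23:1831
  24:5664  25:6697  26:7491  27:1555  28:6128  29:6147  30:5885  31:4485
  32:397  33:4969  34:6255  35:3978  36:7806  37:7237  38:5893  39:2286
  40:643  41:2830  42:1914  43:3684  44:7265  45:2165  46:3147  47:5062
  48:7479  49:885  50:5759  51:5387  52:491  53:4926  54:5177  55:4640
  56:2437  57:7751  58:5489  59:6186  60:4094  61:3700  62:2867  63:2657
  64:6806  65:4317  66:6891  67:7740  68:3552  69:7832  70:6043  71:2724
  72:1287  73:4393  74:5843  75:2140  76:3074  77:2309  78:3250  79:1553
  80:725  81:2117  82:467  83:3586  84:4439  85:3120  86:7523  87:696
  88:7112  89:5528
Giant step factor: 6670^(-90) ≡ 3480 (mod 7937).
Scan 1182·3480^i mod 7937 for i = 0, 1, …:
  i=0: 1182   i=1: 1994   i=2: 2182   i=3: 5588
  i=4: 590   i=5: 5454   i=6: 2553   i=7: 2937
  i=8: 5841   i=9: 23     …   i=58: 4811
  i=59: 3147
Match at i=59, j=46: n = 59·90 + 46 = 5356.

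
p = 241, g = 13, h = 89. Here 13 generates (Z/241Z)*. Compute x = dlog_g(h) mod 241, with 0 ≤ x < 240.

185

Baby-step giant-step with m = ceil(sqrt(240)) = 16.
Baby table (13^j mod 241 for j=0..15):
  0:1  1:13  2:169  3:28  4:123  5:153  6:61  7:70
  8:187  9:21  10:32  11:175  12:106  13:173  14:80  15:76
Giant step factor: 13^(-16) ≡ 231 (mod 241).
Scan 89·231^i mod 241 for i = 0, 1, …:
  i=0: 89   i=1: 74   i=2: 224   i=3: 170
  i=4: 228   i=5: 130   i=6: 146   i=7: 227
  i=8: 140   i=9: 46   i=10: 22   i=11: 21
Match at i=11, j=9: x = 11·16 + 9 = 185.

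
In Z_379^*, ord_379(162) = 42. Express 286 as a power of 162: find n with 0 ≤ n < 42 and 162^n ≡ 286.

23

Successive powers of 162 modulo 379:
  162^0=1  162^1=162  162^2=93  162^3=285  162^4=311  162^5=354
  162^6=119  162^7=328  162^8=76  162^9=184  162^10=246  162^11=57
  162^12=138  162^13=374  162^14=327  162^15=293  162^16=91  162^17=340
  162^18=125  162^19=163  162^20=255  162^21=378  162^22=217  162^23=286
So 162^23 ≡ 286 (mod 379), giving n = 23.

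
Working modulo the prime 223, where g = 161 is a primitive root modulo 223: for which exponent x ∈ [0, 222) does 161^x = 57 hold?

Baby-step giant-step with m = ceil(sqrt(222)) = 15.
Baby table (161^j mod 223 for j=0..14):
  0:1  1:161  2:53  3:59  4:133  5:5  6:136  7:42
  8:72  9:219  10:25  11:11  12:210  13:137  14:203
Giant step factor: 161^(-15) ≡ 157 (mod 223).
Scan 57·157^i mod 223 for i = 0, 1, …:
  i=0: 57   i=1: 29   i=2: 93   i=3: 106
  i=4: 140   i=5: 126   i=6: 158   i=7: 53
Match at i=7, j=2: x = 7·15 + 2 = 107.

107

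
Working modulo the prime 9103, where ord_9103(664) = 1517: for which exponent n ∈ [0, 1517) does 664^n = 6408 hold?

691

Baby-step giant-step with m = ceil(sqrt(1517)) = 39.
Baby table (664^j mod 9103 for j=0..38):
  0:1  1:664  2:3952  3:2464  4:6659  5:6621  6:8698  7:4170
  8:1568  9:3410  10:6696  11:3880  12:171  13:4308  14:2170  15:2606
  16:814  17:3419  18:3569  19:3036  20:4141  21:518  22:7141  23:8064
  24:1932  25:8428  26:6950  27:8682  28:2649  29:2057  30:398  31:285
  32:7180  33:6651  34:1309  35:4391  36:2664  37:2914  38:5060
Giant step factor: 664^(-39) ≡ 6524 (mod 9103).
Scan 6408·6524^i mod 9103 for i = 0, 1, …:
  i=0: 6408   i=1: 4816   i=2: 5131   i=3: 2913
  i=4: 6451   i=5: 3155   i=6: 1337   i=7: 1914
  i=8: 6723   i=9: 2598     …   i=16: 3691
  i=17: 2649
Match at i=17, j=28: n = 17·39 + 28 = 691.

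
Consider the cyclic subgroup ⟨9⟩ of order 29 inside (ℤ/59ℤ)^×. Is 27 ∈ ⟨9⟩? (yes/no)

yes

27 ∈ ⟨9⟩ iff 27^29 ≡ 1 (mod 59), since |⟨9⟩| = 29.
27^29 mod 59 = 1.
Since 1 = 1, 27 lies in the subgroup.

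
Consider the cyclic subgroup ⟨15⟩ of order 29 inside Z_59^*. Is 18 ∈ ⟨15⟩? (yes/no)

no

18 ∈ ⟨15⟩ iff 18^29 ≡ 1 (mod 59), since |⟨15⟩| = 29.
18^29 mod 59 = 58.
Since 58 ≠ 1, 18 does not lie in the subgroup.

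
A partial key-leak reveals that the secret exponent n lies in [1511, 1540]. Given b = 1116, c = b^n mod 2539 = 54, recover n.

Compute 1116^1511 mod 2539 = 432, then multiply by 1116 repeatedly:
  1116^1511=432  1116^1512=2241  1116^1513=41  1116^1514=54
Found 54 at exponent 1514.

1514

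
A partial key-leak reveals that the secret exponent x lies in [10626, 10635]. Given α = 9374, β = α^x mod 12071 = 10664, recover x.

10627

Compute 9374^10626 mod 12071 = 2216, then multiply by 9374 repeatedly:
  9374^10626=2216  9374^10627=10664
Found 10664 at exponent 10627.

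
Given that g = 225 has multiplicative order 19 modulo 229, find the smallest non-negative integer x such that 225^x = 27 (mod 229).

Successive powers of 225 modulo 229:
  225^0=1  225^1=225  225^2=16  225^3=165  225^4=27
So 225^4 ≡ 27 (mod 229), giving x = 4.

4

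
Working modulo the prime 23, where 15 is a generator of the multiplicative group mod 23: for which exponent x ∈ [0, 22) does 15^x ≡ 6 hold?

14

Successive powers of 15 modulo 23:
  15^0=1  15^1=15  15^2=18  15^3=17  15^4=2  15^5=7
  15^6=13  15^7=11  15^8=4  15^9=14  15^10=3  15^11=22
  15^12=8  15^13=5  15^14=6
So 15^14 ≡ 6 (mod 23), giving x = 14.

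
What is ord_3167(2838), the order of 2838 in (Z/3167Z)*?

1583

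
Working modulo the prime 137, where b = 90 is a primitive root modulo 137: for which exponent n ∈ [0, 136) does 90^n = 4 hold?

Baby-step giant-step with m = ceil(sqrt(136)) = 12.
Baby table (90^j mod 137 for j=0..11):
  0:1  1:90  2:17  3:23  4:15  5:117  6:118  7:71
  8:88  9:111  10:126  11:106
Giant step factor: 90^(-12) ≡ 63 (mod 137).
Scan 4·63^i mod 137 for i = 0, 1, …:
  i=0: 4   i=1: 115   i=2: 121   i=3: 88
Match at i=3, j=8: n = 3·12 + 8 = 44.

44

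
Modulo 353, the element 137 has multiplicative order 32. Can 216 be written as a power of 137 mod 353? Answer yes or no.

216 ∈ ⟨137⟩ iff 216^32 ≡ 1 (mod 353), since |⟨137⟩| = 32.
216^32 mod 353 = 1.
Since 1 = 1, 216 lies in the subgroup.

yes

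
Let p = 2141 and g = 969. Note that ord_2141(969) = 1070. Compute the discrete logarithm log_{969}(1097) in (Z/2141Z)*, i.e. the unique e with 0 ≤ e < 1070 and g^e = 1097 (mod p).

Baby-step giant-step with m = ceil(sqrt(1070)) = 33.
Baby table (969^j mod 2141 for j=0..32):
  0:1  1:969  2:1203  3:1003  4:2034  5:1226  6:1880  7:1870
  8:744  9:1560  10:94  11:1164  12:1750  13:78  14:647  15:1771
  16:1158  17:218  18:1424  19:1052  20:272  21:225  22:1784  23:909
  24:870  25:1617  26:1802  27:1223  28:1114  29:402  30:2017  31:1881
  32:698
Giant step factor: 969^(-33) ≡ 1225 (mod 2141).
Scan 1097·1225^i mod 2141 for i = 0, 1, …:
  i=0: 1097   i=1: 1418   i=2: 699   i=3: 2016
  i=4: 1027   i=5: 1308   i=6: 832   i=7: 84
  i=8: 132   i=9: 1125     …   i=20: 2128
  i=21: 1203
Match at i=21, j=2: e = 21·33 + 2 = 695.

695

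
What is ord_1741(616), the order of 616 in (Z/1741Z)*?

The order of 616 must divide p − 1 = 1740 = 2^2 · 3 · 5 · 29.
Divisors: 1, 2, 3, 4, 5, 6, 10, 12, 15, 20, 29, 30, 58, 60, 87, 116, 145, 174, 290, 348, 435, 580, 870, 1740.
Check each in increasing order: 616^1 ≡ 616;  616^2 ≡ 1659;  616^3 ≡ 1718;  616^4 ≡ 1501;  616^5 ≡ 145;  616^6 ≡ 529;  616^10 ≡ 133;  616^12 ≡ 1281;  616^15 ≡ 134;  616^20 ≡ 279;  616^29 ≡ 357;  616^30 ≡ 546;  616^58 ≡ 356;  616^60 ≡ 405;  616^87 ≡ 1740;  616^116 ≡ 1384;  616^145 ≡ 1385;  616^174 ≡ 1.
Smallest exponent giving 1 is 174.

174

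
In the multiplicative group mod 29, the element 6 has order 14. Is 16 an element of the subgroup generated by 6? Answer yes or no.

⟨6⟩ has order 14; its elements mod 29 are {1, 4, 5, 6, 7, 9, 13, 16, 20, 22, 23, 24, 25, 28}.
16 is in this set.

yes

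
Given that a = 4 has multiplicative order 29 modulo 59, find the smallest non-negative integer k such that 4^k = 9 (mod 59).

21

Successive powers of 4 modulo 59:
  4^0=1  4^1=4  4^2=16  4^3=5  4^4=20  4^5=21
  4^6=25  4^7=41  4^8=46  4^9=7  4^10=28  4^11=53
  4^12=35  4^13=22  4^14=29  4^15=57  4^16=51  4^17=27
  4^18=49  4^19=19  4^20=17  4^21=9
So 4^21 ≡ 9 (mod 59), giving k = 21.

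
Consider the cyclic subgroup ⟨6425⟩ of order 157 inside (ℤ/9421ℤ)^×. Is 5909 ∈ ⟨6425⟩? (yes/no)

no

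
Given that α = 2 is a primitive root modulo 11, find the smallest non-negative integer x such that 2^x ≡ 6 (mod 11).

9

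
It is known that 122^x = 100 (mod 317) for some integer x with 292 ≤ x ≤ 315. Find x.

Compute 122^292 mod 317 = 49, then multiply by 122 repeatedly:
  122^292=49  122^293=272  122^294=216  122^295=41  122^296=247
  122^297=19  122^298=99  122^299=32  122^300=100
Found 100 at exponent 300.

300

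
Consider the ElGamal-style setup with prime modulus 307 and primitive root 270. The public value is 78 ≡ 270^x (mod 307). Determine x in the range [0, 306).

Baby-step giant-step with m = ceil(sqrt(306)) = 18.
Baby table (270^j mod 307 for j=0..17):
  0:1  1:270  2:141  3:2  4:233  5:282  6:4  7:159
  8:257  9:8  10:11  11:207  12:16  13:22  14:107  15:32
  16:44  17:214
Giant step factor: 270^(-18) ≡ 24 (mod 307).
Scan 78·24^i mod 307 for i = 0, 1, …:
  i=0: 78   i=1: 30   i=2: 106   i=3: 88
  i=4: 270
Match at i=4, j=1: x = 4·18 + 1 = 73.

73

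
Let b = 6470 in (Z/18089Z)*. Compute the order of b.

2584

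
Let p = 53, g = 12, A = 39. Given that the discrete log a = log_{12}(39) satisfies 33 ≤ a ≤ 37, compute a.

Compute 12^33 mod 53 = 8, then multiply by 12 repeatedly:
  12^33=8  12^34=43  12^35=39
Found 39 at exponent 35.

35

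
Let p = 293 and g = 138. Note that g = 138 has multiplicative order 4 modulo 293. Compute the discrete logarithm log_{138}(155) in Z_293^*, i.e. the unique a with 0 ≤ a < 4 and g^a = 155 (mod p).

3

Successive powers of 138 modulo 293:
  138^0=1  138^1=138  138^2=292  138^3=155
So 138^3 ≡ 155 (mod 293), giving a = 3.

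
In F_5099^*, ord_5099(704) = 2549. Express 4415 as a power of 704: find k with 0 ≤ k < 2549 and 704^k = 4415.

808

Baby-step giant-step with m = ceil(sqrt(2549)) = 51.
Baby table (704^j mod 5099 for j=0..50):
  0:1  1:704  2:1013  3:4391  4:1270  5:1755  6:1562  7:3363
  8:1616  9:587  10:229  11:3147  12:2522  13:1036  14:187  15:4173
  16:768  17:178  18:2936  19:1849  20:1451  21:1704  22:1351  23:2690
  24:2031  25:2104  26:2506  27:5069  28:4375  29:204  30:844  31:2692
  32:3439  33:4130  34:1090  35:2510  36:2786  37:3328  38:2471  39:825
  40:4613  41:4588  42:2285  43:2455  44:4858  45:3702  46:619  47:2361
  48:4969  49:262  50:884
Giant step factor: 704^(-51) ≡ 1087 (mod 5099).
Scan 4415·1087^i mod 5099 for i = 0, 1, …:
  i=0: 4415   i=1: 946   i=2: 3403   i=3: 2286
  i=4: 1669   i=5: 4058   i=6: 411   i=7: 3144
  i=8: 1198   i=9: 1981     …   i=14: 1114
  i=15: 2455
Match at i=15, j=43: k = 15·51 + 43 = 808.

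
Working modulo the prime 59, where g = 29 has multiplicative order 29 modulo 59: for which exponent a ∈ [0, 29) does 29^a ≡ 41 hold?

Successive powers of 29 modulo 59:
  29^0=1  29^1=29  29^2=15  29^3=22  29^4=48  29^5=35
  29^6=12  29^7=53  29^8=3  29^9=28  29^10=45  29^11=7
  29^12=26  29^13=46  29^14=36  29^15=41
So 29^15 ≡ 41 (mod 59), giving a = 15.

15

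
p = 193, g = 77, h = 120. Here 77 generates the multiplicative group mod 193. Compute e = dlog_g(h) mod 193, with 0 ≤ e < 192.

Baby-step giant-step with m = ceil(sqrt(192)) = 14.
Baby table (77^j mod 193 for j=0..13):
  0:1  1:77  2:139  3:88  4:21  5:73  6:24  7:111
  8:55  9:182  10:118  11:15  12:190  13:155
Giant step factor: 77^(-14) ≡ 56 (mod 193).
Scan 120·56^i mod 193 for i = 0, 1, …:
  i=0: 120   i=1: 158   i=2: 163   i=3: 57
  i=4: 104   i=5: 34   i=6: 167   i=7: 88
Match at i=7, j=3: e = 7·14 + 3 = 101.

101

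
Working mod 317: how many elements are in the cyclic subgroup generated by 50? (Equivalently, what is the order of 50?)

316

The order of 50 must divide p − 1 = 316 = 2^2 · 79.
Divisors: 1, 2, 4, 79, 158, 316.
Check each in increasing order: 50^1 ≡ 50;  50^2 ≡ 281;  50^4 ≡ 28;  50^79 ≡ 114;  50^158 ≡ 316;  50^316 ≡ 1.
Smallest exponent giving 1 is 316.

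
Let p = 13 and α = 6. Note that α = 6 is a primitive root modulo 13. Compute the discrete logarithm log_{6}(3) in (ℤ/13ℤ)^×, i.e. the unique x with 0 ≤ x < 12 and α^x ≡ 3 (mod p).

Successive powers of 6 modulo 13:
  6^0=1  6^1=6  6^2=10  6^3=8  6^4=9  6^5=2
  6^6=12  6^7=7  6^8=3
So 6^8 ≡ 3 (mod 13), giving x = 8.

8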